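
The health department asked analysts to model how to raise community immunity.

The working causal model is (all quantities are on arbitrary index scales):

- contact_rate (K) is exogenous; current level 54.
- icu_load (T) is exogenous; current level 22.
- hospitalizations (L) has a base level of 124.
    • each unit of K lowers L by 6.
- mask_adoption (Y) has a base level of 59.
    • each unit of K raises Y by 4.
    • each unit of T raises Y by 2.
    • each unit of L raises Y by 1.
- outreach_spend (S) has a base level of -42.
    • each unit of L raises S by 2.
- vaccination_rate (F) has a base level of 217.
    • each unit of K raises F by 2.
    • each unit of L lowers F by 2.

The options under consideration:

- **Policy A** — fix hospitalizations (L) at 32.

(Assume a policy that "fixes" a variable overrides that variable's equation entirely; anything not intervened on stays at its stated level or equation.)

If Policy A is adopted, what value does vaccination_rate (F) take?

Policy A (L := 32):
  K = 54
  L = 32
  F = 217 + 2·54 − 2·32 = 261

261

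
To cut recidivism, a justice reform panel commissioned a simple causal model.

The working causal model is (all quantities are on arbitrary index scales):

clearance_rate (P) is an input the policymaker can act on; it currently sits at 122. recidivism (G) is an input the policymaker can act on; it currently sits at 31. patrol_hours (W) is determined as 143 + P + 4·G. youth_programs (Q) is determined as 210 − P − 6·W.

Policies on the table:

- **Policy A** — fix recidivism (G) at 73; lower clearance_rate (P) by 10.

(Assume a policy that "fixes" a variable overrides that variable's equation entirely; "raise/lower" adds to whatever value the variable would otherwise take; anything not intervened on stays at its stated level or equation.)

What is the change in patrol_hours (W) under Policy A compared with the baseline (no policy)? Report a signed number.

158

Baseline:
  P = 122
  G = 31
  W = 143 + 122 + 4·31 = 389
Policy A (G := 73, P − 10):
  P = 122 − 10 = 112
  G = 73
  W = 143 + 112 + 4·73 = 547
Change in W: 547 − 389 = 158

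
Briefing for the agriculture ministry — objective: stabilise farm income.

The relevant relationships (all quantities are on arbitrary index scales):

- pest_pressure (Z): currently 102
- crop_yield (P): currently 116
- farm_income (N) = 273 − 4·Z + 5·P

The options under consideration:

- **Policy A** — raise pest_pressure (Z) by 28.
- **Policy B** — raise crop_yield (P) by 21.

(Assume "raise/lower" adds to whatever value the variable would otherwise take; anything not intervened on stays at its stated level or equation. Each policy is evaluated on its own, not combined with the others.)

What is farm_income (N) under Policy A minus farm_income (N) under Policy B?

Policy A (Z + 28):
  Z = 102 + 28 = 130
  P = 116
  N = 273 − 4·130 + 5·116 = 333
Policy B (P + 21):
  Z = 102
  P = 116 + 21 = 137
  N = 273 − 4·102 + 5·137 = 550
N: 333 − 550 = -217

-217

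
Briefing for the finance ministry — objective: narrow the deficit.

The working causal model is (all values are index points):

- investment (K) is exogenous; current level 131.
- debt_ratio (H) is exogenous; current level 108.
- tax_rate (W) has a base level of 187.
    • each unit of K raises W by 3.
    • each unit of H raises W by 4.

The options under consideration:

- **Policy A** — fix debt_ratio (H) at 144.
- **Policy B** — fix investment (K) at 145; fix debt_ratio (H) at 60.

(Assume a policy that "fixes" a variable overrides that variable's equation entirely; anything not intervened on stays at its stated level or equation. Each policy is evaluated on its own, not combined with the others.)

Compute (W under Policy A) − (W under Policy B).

Policy A (H := 144):
  K = 131
  H = 144
  W = 187 + 3·131 + 4·144 = 1156
Policy B (K := 145, H := 60):
  K = 145
  H = 60
  W = 187 + 3·145 + 4·60 = 862
W: 1156 − 862 = 294

294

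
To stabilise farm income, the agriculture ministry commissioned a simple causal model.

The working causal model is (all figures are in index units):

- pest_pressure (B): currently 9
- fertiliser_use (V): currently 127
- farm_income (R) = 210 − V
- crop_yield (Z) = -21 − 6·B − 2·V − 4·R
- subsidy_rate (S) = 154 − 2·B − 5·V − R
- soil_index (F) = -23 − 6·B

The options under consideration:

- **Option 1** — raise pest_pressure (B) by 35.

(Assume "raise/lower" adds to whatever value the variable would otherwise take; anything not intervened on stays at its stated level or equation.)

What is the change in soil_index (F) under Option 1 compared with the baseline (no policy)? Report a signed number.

-210

Baseline:
  B = 9
  F = -23 − 6·9 = -77
Option 1 (B + 35):
  B = 9 + 35 = 44
  F = -23 − 6·44 = -287
Change in F: -287 − (-77) = -210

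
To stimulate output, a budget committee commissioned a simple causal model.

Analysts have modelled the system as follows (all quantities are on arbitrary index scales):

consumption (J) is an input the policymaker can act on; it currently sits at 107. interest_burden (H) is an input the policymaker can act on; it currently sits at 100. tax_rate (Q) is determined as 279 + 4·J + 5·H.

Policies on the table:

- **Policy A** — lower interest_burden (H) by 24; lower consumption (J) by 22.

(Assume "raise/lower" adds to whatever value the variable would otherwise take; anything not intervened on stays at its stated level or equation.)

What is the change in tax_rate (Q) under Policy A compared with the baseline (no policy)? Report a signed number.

-208

Baseline:
  J = 107
  H = 100
  Q = 279 + 4·107 + 5·100 = 1207
Policy A (H − 24, J − 22):
  J = 107 − 22 = 85
  H = 100 − 24 = 76
  Q = 279 + 4·85 + 5·76 = 999
Change in Q: 999 − 1207 = -208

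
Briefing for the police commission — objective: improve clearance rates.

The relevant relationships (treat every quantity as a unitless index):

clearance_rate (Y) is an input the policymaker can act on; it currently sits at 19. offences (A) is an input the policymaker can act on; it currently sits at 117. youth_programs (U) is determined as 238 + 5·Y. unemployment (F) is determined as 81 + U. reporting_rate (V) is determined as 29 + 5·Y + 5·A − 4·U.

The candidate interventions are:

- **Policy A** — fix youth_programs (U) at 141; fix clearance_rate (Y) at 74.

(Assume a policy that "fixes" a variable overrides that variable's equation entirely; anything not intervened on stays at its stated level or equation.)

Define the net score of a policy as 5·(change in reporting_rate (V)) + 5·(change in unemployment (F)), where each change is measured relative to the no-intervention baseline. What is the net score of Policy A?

Baseline:
  Y = 19
  A = 117
  U = 238 + 5·19 = 333
  F = 81 + 333 = 414
  V = 29 + 5·19 + 5·117 − 4·333 = -623
Policy A (U := 141, Y := 74):
  Y = 74
  A = 117
  U = 141
  F = 81 + 141 = 222
  V = 29 + 5·74 + 5·117 − 4·141 = 420
ΔV = 420 − (-623) = 1043; ΔF = 222 − 414 = -192
Score = 5·1043 + 5·(-192) = 4255

4255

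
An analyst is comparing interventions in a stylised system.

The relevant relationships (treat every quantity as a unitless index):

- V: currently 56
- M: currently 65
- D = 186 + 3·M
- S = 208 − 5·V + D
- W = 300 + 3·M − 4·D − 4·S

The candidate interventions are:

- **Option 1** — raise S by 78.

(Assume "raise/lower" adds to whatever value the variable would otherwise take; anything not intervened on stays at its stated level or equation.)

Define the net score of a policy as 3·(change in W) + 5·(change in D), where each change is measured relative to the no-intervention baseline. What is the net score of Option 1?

Baseline:
  V = 56
  M = 65
  D = 186 + 3·65 = 381
  S = 208 − 5·56 + 381 = 309
  W = 300 + 3·65 − 4·381 − 4·309 = -2265
Option 1 (S + 78):
  V = 56
  M = 65
  D = 186 + 3·65 = 381
  S = 208 − 5·56 + 381 (+78 from intervention) = 387
  W = 300 + 3·65 − 4·381 − 4·387 = -2577
ΔW = -2577 − (-2265) = -312; ΔD = 381 − 381 = 0
Score = 3·(-312) + 5·0 = -936

-936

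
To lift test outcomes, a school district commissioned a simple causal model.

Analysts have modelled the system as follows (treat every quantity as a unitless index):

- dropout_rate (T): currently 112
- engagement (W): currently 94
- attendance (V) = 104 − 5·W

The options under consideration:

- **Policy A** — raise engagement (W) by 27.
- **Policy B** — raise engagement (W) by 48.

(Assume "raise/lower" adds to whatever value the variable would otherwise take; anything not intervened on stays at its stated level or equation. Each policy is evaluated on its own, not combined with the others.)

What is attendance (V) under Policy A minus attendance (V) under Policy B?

Policy A (W + 27):
  W = 94 + 27 = 121
  V = 104 − 5·121 = -501
Policy B (W + 48):
  W = 94 + 48 = 142
  V = 104 − 5·142 = -606
V: -501 − (-606) = 105

105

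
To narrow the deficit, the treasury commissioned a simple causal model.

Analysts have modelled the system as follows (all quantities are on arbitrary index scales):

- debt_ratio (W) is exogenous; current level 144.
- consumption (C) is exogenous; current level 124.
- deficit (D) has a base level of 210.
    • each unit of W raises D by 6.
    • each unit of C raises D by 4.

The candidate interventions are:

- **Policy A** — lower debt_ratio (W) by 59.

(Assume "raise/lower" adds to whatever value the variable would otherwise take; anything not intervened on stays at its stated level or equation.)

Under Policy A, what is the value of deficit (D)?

1216

Policy A (W − 59):
  W = 144 − 59 = 85
  C = 124
  D = 210 + 6·85 + 4·124 = 1216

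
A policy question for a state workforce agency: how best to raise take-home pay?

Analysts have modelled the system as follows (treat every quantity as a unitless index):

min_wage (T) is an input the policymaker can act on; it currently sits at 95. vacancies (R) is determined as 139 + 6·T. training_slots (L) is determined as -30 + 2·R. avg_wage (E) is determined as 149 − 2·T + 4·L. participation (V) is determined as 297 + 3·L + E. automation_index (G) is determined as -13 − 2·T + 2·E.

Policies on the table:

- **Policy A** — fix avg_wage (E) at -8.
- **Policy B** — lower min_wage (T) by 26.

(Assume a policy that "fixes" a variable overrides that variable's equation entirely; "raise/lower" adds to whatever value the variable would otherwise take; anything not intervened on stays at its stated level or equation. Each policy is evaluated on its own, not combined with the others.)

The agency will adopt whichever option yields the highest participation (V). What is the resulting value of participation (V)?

Policy A (E := -8):
  T = 95
  R = 139 + 6·95 = 709
  L = -30 + 2·709 = 1388
  E = -8
  V = 297 + 3·1388 + (-8) = 4453
Policy B (T − 26):
  T = 95 − 26 = 69
  R = 139 + 6·69 = 553
  L = -30 + 2·553 = 1076
  E = 149 − 2·69 + 4·1076 = 4315
  V = 297 + 3·1076 + 4315 = 7840
Comparing — Policy A: V=4453, Policy B: V=7840. Highest is 7840 (Policy B).

7840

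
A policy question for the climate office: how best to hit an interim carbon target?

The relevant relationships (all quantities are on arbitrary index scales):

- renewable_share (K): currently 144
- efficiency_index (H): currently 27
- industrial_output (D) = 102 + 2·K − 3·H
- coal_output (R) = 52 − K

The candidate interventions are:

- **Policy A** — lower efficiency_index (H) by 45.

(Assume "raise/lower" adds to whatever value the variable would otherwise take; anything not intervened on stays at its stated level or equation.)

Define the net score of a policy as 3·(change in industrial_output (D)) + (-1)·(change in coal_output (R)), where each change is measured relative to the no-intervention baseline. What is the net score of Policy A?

Baseline:
  K = 144
  H = 27
  D = 102 + 2·144 − 3·27 = 309
  R = 52 − 144 = -92
Policy A (H − 45):
  K = 144
  H = 27 − 45 = -18
  D = 102 + 2·144 − 3·(-18) = 444
  R = 52 − 144 = -92
ΔD = 444 − 309 = 135; ΔR = -92 − (-92) = 0
Score = 3·135 + (-1)·0 = 405

405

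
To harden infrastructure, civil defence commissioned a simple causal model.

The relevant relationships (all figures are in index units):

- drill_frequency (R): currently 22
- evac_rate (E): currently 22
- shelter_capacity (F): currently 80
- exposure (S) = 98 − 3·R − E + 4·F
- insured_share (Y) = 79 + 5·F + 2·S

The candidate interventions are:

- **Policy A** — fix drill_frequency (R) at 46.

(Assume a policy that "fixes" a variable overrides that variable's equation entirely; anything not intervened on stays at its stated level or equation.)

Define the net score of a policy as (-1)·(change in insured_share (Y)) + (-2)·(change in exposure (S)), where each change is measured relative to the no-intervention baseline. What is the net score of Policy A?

288

Baseline:
  R = 22
  E = 22
  F = 80
  S = 98 − 3·22 − 22 + 4·80 = 330
  Y = 79 + 5·80 + 2·330 = 1139
Policy A (R := 46):
  R = 46
  E = 22
  F = 80
  S = 98 − 3·46 − 22 + 4·80 = 258
  Y = 79 + 5·80 + 2·258 = 995
ΔY = 995 − 1139 = -144; ΔS = 258 − 330 = -72
Score = (-1)·(-144) + (-2)·(-72) = 288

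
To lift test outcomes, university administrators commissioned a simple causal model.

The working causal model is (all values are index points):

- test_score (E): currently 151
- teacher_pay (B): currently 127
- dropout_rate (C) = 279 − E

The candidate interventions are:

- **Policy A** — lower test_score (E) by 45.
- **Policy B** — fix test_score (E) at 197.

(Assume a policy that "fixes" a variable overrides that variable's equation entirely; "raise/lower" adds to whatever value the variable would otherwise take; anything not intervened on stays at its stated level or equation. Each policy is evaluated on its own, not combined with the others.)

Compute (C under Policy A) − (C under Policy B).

91

Policy A (E − 45):
  E = 151 − 45 = 106
  C = 279 − 106 = 173
Policy B (E := 197):
  E = 197
  C = 279 − 197 = 82
C: 173 − 82 = 91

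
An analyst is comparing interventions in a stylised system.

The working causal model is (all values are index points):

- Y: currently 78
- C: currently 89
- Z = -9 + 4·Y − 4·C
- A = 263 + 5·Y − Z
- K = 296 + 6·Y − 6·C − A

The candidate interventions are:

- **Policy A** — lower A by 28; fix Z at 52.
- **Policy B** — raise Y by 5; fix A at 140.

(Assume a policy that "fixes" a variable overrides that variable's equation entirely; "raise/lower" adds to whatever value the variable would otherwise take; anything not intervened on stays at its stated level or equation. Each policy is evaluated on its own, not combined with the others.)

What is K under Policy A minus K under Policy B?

Policy A (A − 28, Z := 52):
  Y = 78
  C = 89
  Z = 52
  A = 263 + 5·78 − 52 (−28 from intervention) = 573
  K = 296 + 6·78 − 6·89 − 573 = -343
Policy B (Y + 5, A := 140):
  Y = 78 + 5 = 83
  C = 89
  Z = -9 + 4·83 − 4·89 = -33
  A = 140
  K = 296 + 6·83 − 6·89 − 140 = 120
K: -343 − 120 = -463

-463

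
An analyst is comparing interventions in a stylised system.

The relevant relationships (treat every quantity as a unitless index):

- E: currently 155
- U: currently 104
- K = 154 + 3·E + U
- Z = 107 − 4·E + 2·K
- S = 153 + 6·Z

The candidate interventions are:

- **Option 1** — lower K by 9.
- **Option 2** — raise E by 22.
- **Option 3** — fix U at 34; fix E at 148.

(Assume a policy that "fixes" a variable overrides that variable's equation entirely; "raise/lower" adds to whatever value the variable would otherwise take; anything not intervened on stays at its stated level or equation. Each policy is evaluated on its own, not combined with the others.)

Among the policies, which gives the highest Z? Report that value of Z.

Option 1 (K − 9):
  E = 155
  U = 104
  K = 154 + 3·155 + 104 (−9 from intervention) = 714
  Z = 107 − 4·155 + 2·714 = 915
Option 2 (E + 22):
  E = 155 + 22 = 177
  U = 104
  K = 154 + 3·177 + 104 = 789
  Z = 107 − 4·177 + 2·789 = 977
Option 3 (U := 34, E := 148):
  E = 148
  U = 34
  K = 154 + 3·148 + 34 = 632
  Z = 107 − 4·148 + 2·632 = 779
Comparing — Option 1: Z=915, Option 2: Z=977, Option 3: Z=779. Highest is 977 (Option 2).

977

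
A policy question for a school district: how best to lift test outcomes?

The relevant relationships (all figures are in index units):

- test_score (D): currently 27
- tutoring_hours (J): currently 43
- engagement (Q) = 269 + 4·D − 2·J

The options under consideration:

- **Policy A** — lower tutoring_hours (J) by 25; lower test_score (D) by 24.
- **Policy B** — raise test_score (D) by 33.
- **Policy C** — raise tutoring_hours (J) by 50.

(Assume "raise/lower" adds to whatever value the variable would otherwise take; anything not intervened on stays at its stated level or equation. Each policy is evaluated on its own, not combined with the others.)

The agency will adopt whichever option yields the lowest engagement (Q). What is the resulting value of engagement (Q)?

191

Policy A (J − 25, D − 24):
  D = 27 − 24 = 3
  J = 43 − 25 = 18
  Q = 269 + 4·3 − 2·18 = 245
Policy B (D + 33):
  D = 27 + 33 = 60
  J = 43
  Q = 269 + 4·60 − 2·43 = 423
Policy C (J + 50):
  D = 27
  J = 43 + 50 = 93
  Q = 269 + 4·27 − 2·93 = 191
Comparing — Policy A: Q=245, Policy B: Q=423, Policy C: Q=191. Lowest is 191 (Policy C).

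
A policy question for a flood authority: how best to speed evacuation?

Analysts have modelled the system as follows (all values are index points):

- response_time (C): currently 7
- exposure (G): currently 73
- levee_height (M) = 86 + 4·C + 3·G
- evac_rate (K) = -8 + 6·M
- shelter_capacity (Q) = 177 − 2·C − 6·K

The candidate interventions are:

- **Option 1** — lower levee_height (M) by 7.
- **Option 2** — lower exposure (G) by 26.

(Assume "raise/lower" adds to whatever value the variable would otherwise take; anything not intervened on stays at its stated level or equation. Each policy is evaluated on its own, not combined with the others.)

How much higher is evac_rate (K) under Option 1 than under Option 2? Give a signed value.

Option 1 (M − 7):
  C = 7
  G = 73
  M = 86 + 4·7 + 3·73 (−7 from intervention) = 326
  K = -8 + 6·326 = 1948
Option 2 (G − 26):
  C = 7
  G = 73 − 26 = 47
  M = 86 + 4·7 + 3·47 = 255
  K = -8 + 6·255 = 1522
K: 1948 − 1522 = 426

426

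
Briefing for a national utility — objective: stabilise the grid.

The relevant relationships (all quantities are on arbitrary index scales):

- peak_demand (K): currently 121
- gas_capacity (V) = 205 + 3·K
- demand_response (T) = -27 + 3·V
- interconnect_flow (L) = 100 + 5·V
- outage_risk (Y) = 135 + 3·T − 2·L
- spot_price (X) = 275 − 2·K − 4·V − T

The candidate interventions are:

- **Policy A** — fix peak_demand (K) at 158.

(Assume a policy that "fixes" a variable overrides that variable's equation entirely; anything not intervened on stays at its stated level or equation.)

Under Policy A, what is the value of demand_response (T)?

Policy A (K := 158):
  K = 158
  V = 205 + 3·158 = 679
  T = -27 + 3·679 = 2010

2010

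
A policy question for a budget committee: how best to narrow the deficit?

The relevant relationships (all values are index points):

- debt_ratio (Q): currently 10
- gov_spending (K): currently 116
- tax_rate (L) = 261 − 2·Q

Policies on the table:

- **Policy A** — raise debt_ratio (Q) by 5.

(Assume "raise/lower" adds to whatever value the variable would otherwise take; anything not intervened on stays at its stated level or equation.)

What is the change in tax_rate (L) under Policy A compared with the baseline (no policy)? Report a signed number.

-10

Baseline:
  Q = 10
  L = 261 − 2·10 = 241
Policy A (Q + 5):
  Q = 10 + 5 = 15
  L = 261 − 2·15 = 231
Change in L: 231 − 241 = -10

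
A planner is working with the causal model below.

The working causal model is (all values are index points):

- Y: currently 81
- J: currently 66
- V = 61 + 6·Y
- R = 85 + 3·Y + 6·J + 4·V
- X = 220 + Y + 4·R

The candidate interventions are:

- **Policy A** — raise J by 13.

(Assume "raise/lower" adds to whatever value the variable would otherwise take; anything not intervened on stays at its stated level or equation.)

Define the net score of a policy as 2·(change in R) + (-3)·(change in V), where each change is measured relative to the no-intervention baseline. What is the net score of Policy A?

156

Baseline:
  Y = 81
  J = 66
  V = 61 + 6·81 = 547
  R = 85 + 3·81 + 6·66 + 4·547 = 2912
Policy A (J + 13):
  Y = 81
  J = 66 + 13 = 79
  V = 61 + 6·81 = 547
  R = 85 + 3·81 + 6·79 + 4·547 = 2990
ΔR = 2990 − 2912 = 78; ΔV = 547 − 547 = 0
Score = 2·78 + (-3)·0 = 156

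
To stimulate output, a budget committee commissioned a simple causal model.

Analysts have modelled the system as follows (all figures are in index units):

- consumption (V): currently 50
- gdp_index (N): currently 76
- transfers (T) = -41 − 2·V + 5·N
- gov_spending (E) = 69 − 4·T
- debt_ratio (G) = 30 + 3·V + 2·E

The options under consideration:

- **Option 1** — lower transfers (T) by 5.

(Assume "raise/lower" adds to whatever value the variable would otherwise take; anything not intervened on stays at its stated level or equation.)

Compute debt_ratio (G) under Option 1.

Option 1 (T − 5):
  V = 50
  N = 76
  T = -41 − 2·50 + 5·76 (−5 from intervention) = 234
  E = 69 − 4·234 = -867
  G = 30 + 3·50 + 2·(-867) = -1554

-1554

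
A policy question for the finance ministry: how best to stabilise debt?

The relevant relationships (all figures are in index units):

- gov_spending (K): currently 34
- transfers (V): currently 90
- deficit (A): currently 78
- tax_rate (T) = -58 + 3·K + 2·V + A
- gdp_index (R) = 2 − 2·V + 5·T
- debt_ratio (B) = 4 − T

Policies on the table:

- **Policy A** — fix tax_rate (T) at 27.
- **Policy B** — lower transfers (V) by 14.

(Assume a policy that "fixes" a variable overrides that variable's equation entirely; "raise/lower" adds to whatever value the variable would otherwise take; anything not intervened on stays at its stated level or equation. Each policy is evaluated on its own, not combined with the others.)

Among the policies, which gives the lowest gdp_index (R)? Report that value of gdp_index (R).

-43

Policy A (T := 27):
  K = 34
  V = 90
  A = 78
  T = 27
  R = 2 − 2·90 + 5·27 = -43
Policy B (V − 14):
  K = 34
  V = 90 − 14 = 76
  A = 78
  T = -58 + 3·34 + 2·76 + 78 = 274
  R = 2 − 2·76 + 5·274 = 1220
Comparing — Policy A: R=-43, Policy B: R=1220. Lowest is -43 (Policy A).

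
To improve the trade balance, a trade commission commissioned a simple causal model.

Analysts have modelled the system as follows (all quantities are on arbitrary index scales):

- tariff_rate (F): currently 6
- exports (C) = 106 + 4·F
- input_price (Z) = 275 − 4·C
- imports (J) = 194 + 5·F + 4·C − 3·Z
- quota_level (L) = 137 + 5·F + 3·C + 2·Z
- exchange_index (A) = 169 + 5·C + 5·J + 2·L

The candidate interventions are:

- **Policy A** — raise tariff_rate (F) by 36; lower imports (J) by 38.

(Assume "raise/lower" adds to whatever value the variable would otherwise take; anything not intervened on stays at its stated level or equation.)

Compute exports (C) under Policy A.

274

Policy A (F + 36, J − 38):
  F = 6 + 36 = 42
  C = 106 + 4·42 = 274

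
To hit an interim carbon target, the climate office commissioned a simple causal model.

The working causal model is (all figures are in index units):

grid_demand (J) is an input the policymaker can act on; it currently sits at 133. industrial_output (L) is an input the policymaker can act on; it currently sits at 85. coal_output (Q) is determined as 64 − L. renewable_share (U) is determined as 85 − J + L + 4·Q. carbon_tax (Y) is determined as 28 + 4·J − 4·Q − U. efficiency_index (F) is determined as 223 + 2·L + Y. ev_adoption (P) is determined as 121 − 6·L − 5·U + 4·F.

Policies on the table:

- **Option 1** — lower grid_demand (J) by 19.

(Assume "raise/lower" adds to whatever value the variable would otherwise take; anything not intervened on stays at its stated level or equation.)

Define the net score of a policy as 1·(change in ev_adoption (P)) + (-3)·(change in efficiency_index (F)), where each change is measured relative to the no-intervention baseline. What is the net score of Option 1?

-190

Baseline:
  J = 133
  L = 85
  Q = 64 − 85 = -21
  U = 85 − 133 + 85 + 4·(-21) = -47
  Y = 28 + 4·133 − 4·(-21) − (-47) = 691
  F = 223 + 2·85 + 691 = 1084
  P = 121 − 6·85 − 5·(-47) + 4·1084 = 4182
Option 1 (J − 19):
  J = 133 − 19 = 114
  L = 85
  Q = 64 − 85 = -21
  U = 85 − 114 + 85 + 4·(-21) = -28
  Y = 28 + 4·114 − 4·(-21) − (-28) = 596
  F = 223 + 2·85 + 596 = 989
  P = 121 − 6·85 − 5·(-28) + 4·989 = 3707
ΔP = 3707 − 4182 = -475; ΔF = 989 − 1084 = -95
Score = 1·(-475) + (-3)·(-95) = -190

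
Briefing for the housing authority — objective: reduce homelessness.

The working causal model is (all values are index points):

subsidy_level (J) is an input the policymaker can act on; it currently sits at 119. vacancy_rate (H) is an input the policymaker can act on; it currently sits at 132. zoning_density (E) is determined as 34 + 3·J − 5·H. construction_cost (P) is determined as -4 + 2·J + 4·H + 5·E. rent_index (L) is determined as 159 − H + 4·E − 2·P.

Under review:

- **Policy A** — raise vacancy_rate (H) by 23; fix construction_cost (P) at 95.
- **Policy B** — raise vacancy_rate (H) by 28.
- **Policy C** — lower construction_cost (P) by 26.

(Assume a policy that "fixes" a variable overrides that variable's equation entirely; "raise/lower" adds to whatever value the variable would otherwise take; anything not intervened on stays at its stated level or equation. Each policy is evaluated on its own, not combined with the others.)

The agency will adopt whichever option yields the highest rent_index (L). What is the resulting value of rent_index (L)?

Policy A (H + 23, P := 95):
  J = 119
  H = 132 + 23 = 155
  E = 34 + 3·119 − 5·155 = -384
  P = 95
  L = 159 − 155 + 4·(-384) − 2·95 = -1722
Policy B (H + 28):
  J = 119
  H = 132 + 28 = 160
  E = 34 + 3·119 − 5·160 = -409
  P = -4 + 2·119 + 4·160 + 5·(-409) = -1171
  L = 159 − 160 + 4·(-409) − 2·(-1171) = 705
Policy C (P − 26):
  J = 119
  H = 132
  E = 34 + 3·119 − 5·132 = -269
  P = -4 + 2·119 + 4·132 + 5·(-269) (−26 from intervention) = -609
  L = 159 − 132 + 4·(-269) − 2·(-609) = 169
Comparing — Policy A: L=-1722, Policy B: L=705, Policy C: L=169. Highest is 705 (Policy B).

705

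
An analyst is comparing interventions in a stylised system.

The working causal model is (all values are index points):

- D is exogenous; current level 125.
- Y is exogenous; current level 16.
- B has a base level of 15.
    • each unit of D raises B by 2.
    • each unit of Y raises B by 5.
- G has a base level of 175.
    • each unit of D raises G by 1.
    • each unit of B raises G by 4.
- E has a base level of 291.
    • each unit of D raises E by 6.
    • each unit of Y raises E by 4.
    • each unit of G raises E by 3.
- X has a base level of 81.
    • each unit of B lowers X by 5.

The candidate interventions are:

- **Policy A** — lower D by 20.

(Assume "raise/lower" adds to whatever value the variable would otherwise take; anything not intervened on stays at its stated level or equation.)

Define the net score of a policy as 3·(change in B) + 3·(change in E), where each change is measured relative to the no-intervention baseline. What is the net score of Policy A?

-2100

Baseline:
  D = 125
  Y = 16
  B = 15 + 2·125 + 5·16 = 345
  G = 175 + 125 + 4·345 = 1680
  E = 291 + 6·125 + 4·16 + 3·1680 = 6145
Policy A (D − 20):
  D = 125 − 20 = 105
  Y = 16
  B = 15 + 2·105 + 5·16 = 305
  G = 175 + 105 + 4·305 = 1500
  E = 291 + 6·105 + 4·16 + 3·1500 = 5485
ΔB = 305 − 345 = -40; ΔE = 5485 − 6145 = -660
Score = 3·(-40) + 3·(-660) = -2100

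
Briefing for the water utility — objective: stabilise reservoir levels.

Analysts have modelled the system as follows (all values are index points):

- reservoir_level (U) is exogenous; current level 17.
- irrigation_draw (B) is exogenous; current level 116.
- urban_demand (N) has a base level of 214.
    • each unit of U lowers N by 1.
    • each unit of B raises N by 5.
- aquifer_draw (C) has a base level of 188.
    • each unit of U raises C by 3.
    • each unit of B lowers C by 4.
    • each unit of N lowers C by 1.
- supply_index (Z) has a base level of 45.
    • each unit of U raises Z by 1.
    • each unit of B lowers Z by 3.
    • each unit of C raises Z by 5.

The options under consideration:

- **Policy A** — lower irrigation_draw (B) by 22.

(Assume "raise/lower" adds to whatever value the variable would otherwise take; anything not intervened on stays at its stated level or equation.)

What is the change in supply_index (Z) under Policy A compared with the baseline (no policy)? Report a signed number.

Baseline:
  U = 17
  B = 116
  N = 214 − 17 + 5·116 = 777
  C = 188 + 3·17 − 4·116 − 777 = -1002
  Z = 45 + 17 − 3·116 + 5·(-1002) = -5296
Policy A (B − 22):
  U = 17
  B = 116 − 22 = 94
  N = 214 − 17 + 5·94 = 667
  C = 188 + 3·17 − 4·94 − 667 = -804
  Z = 45 + 17 − 3·94 + 5·(-804) = -4240
Change in Z: -4240 − (-5296) = 1056

1056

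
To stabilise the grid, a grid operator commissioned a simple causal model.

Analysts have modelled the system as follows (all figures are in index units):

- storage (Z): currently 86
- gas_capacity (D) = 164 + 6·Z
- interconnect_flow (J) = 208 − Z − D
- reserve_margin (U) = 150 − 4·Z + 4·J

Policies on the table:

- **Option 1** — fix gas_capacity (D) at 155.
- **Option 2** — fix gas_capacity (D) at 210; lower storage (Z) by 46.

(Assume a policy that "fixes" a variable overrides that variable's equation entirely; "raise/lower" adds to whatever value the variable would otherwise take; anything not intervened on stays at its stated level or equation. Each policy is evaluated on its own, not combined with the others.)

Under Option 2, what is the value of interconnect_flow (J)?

Option 2 (D := 210, Z − 46):
  Z = 86 − 46 = 40
  D = 210
  J = 208 − 40 − 210 = -42

-42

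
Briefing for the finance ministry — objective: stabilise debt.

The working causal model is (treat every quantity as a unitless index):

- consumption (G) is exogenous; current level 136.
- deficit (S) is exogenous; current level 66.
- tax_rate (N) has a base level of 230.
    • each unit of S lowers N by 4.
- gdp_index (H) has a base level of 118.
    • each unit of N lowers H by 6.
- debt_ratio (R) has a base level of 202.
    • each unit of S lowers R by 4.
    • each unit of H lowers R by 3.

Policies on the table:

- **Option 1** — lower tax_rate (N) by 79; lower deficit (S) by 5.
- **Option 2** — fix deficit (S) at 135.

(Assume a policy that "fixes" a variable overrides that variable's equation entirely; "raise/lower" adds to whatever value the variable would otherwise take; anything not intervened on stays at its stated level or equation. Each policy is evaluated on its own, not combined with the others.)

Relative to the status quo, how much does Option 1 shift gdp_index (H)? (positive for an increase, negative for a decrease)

Baseline:
  S = 66
  N = 230 − 4·66 = -34
  H = 118 − 6·(-34) = 322
Option 1 (N − 79, S − 5):
  S = 66 − 5 = 61
  N = 230 − 4·61 (−79 from intervention) = -93
  H = 118 − 6·(-93) = 676
Change in H: 676 − 322 = 354

354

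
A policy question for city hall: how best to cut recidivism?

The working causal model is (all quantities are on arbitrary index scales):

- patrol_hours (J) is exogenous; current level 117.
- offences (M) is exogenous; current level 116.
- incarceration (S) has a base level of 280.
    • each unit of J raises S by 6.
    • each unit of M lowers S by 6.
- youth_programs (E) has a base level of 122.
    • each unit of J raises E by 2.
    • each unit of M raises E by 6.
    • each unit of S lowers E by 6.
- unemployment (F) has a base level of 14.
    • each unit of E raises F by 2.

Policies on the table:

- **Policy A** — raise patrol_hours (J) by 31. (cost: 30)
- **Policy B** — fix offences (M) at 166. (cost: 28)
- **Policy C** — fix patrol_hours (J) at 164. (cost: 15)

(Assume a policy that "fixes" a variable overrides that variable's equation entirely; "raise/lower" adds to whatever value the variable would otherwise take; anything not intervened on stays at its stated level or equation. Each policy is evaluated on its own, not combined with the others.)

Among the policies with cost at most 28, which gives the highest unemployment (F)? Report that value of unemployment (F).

Policy B (M := 166):
  J = 117
  M = 166
  S = 280 + 6·117 − 6·166 = -14
  E = 122 + 2·117 + 6·166 − 6·(-14) = 1436
  F = 14 + 2·1436 = 2886
Policy C (J := 164):
  J = 164
  M = 116
  S = 280 + 6·164 − 6·116 = 568
  E = 122 + 2·164 + 6·116 − 6·568 = -2262
  F = 14 + 2·(-2262) = -4510
Comparing — Policy B: F=2886, Policy C: F=-4510. Highest is 2886 (Policy B).

2886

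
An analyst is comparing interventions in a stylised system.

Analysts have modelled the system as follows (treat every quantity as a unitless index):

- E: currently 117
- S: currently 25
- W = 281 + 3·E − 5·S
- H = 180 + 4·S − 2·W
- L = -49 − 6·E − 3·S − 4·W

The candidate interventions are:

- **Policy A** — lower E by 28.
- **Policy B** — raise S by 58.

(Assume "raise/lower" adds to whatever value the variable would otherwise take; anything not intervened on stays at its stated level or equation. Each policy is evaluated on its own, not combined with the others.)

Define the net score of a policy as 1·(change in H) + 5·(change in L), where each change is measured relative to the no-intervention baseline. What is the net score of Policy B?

Baseline:
  E = 117
  S = 25
  W = 281 + 3·117 − 5·25 = 507
  H = 180 + 4·25 − 2·507 = -734
  L = -49 − 6·117 − 3·25 − 4·507 = -2854
Policy B (S + 58):
  E = 117
  S = 25 + 58 = 83
  W = 281 + 3·117 − 5·83 = 217
  H = 180 + 4·83 − 2·217 = 78
  L = -49 − 6·117 − 3·83 − 4·217 = -1868
ΔH = 78 − (-734) = 812; ΔL = -1868 − (-2854) = 986
Score = 1·812 + 5·986 = 5742

5742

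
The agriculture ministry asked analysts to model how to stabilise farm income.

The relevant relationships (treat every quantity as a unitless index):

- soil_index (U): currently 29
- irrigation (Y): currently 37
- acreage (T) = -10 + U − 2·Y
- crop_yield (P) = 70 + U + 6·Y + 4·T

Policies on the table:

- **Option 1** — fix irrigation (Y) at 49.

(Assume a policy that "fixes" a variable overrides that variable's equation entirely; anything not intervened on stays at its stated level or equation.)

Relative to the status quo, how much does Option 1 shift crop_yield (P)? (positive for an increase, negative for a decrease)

-24

Baseline:
  U = 29
  Y = 37
  T = -10 + 29 − 2·37 = -55
  P = 70 + 29 + 6·37 + 4·(-55) = 101
Option 1 (Y := 49):
  U = 29
  Y = 49
  T = -10 + 29 − 2·49 = -79
  P = 70 + 29 + 6·49 + 4·(-79) = 77
Change in P: 77 − 101 = -24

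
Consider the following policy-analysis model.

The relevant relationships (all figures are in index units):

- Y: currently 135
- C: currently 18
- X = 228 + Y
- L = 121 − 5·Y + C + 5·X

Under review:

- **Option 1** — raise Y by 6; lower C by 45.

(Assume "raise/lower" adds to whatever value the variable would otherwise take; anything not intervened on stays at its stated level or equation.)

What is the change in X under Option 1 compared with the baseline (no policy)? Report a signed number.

6

Baseline:
  Y = 135
  X = 228 + 135 = 363
Option 1 (Y + 6, C − 45):
  Y = 135 + 6 = 141
  X = 228 + 141 = 369
Change in X: 369 − 363 = 6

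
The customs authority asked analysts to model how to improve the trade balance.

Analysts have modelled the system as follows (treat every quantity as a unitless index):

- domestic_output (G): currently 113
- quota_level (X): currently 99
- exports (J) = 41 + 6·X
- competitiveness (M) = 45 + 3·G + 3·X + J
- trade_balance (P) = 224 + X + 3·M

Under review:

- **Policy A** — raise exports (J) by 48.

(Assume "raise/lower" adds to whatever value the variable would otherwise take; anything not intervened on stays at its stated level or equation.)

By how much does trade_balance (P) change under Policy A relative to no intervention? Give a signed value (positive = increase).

Baseline:
  G = 113
  X = 99
  J = 41 + 6·99 = 635
  M = 45 + 3·113 + 3·99 + 635 = 1316
  P = 224 + 99 + 3·1316 = 4271
Policy A (J + 48):
  G = 113
  X = 99
  J = 41 + 6·99 (+48 from intervention) = 683
  M = 45 + 3·113 + 3·99 + 683 = 1364
  P = 224 + 99 + 3·1364 = 4415
Change in P: 4415 − 4271 = 144

144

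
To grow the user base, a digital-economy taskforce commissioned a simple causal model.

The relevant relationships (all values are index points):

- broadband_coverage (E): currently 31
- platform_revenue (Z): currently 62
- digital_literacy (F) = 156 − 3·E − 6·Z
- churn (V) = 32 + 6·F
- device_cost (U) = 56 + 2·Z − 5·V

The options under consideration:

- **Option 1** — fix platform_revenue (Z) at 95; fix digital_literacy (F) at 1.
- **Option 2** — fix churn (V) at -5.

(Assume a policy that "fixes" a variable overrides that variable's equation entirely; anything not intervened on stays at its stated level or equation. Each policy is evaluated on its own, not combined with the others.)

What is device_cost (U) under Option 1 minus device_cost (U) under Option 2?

Option 1 (Z := 95, F := 1):
  E = 31
  Z = 95
  F = 1
  V = 32 + 6·1 = 38
  U = 56 + 2·95 − 5·38 = 56
Option 2 (V := -5):
  E = 31
  Z = 62
  F = 156 − 3·31 − 6·62 = -309
  V = -5
  U = 56 + 2·62 − 5·(-5) = 205
U: 56 − 205 = -149

-149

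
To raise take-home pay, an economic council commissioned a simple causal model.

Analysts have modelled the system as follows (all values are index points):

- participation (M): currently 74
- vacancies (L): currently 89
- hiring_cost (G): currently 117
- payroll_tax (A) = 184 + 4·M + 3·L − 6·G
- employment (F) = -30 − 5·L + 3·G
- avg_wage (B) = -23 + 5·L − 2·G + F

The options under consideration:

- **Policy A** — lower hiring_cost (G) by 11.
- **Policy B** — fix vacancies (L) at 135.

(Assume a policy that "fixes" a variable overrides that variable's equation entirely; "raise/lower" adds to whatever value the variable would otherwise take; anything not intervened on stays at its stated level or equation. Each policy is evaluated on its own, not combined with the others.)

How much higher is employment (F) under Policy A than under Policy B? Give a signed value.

Policy A (G − 11):
  L = 89
  G = 117 − 11 = 106
  F = -30 − 5·89 + 3·106 = -157
Policy B (L := 135):
  L = 135
  G = 117
  F = -30 − 5·135 + 3·117 = -354
F: -157 − (-354) = 197

197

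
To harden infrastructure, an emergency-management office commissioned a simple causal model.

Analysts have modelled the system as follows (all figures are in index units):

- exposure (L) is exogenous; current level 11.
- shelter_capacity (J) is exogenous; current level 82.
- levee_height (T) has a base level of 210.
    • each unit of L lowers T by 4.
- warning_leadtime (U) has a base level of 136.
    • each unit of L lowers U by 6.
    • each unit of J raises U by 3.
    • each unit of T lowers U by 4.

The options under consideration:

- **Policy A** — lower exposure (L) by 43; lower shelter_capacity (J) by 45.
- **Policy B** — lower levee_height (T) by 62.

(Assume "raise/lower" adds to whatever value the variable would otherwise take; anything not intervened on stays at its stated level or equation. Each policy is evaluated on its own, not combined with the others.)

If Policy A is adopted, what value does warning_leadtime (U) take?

-913

Policy A (L − 43, J − 45):
  L = 11 − 43 = -32
  J = 82 − 45 = 37
  T = 210 − 4·(-32) = 338
  U = 136 − 6·(-32) + 3·37 − 4·338 = -913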